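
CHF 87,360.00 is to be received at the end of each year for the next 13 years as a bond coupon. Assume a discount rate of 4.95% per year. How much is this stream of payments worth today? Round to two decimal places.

This is an ordinary annuity: 13 payments of CHF 87,360.00 at the end of each year.
Periodic rate r = 0.0495 per year.
PV = PMT × [(1 − (1+r)^−n)/r] = 87,360 × [1 − (1+r)^−13] / r = CHF 823,098.40

CHF 823,098.40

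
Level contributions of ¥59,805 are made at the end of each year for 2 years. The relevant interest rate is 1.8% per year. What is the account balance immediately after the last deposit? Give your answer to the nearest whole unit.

¥120,686

This is an ordinary annuity: 2 deposits of ¥59,805 at the end of each year.
Periodic rate r = 0.018 per year.
FV = PMT × [((1+r)^n − 1)/r] = 59,805 × [(1+r)^2 − 1] / r = ¥120,686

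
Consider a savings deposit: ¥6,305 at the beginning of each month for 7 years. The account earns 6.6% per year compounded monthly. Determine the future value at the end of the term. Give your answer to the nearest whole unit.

¥674,585

This is an annuity due: 84 deposits of ¥6,305 at the beginning of each month.
Periodic rate r = 0.066/12 per month; n is counted in months.
FV = PMT × [((1+r)^n − 1)/r] × (1+r) = 6,305 × [(1+r)^84 − 1] / r × (1+r) = ¥674,585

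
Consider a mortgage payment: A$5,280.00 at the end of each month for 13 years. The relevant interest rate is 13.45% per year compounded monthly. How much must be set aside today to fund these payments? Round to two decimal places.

A$388,292.80

This is an ordinary annuity: 156 payments of A$5,280.00 at the end of each month.
Periodic rate r = 0.1345/12 per month; n is counted in months.
PV = PMT × [(1 − (1+r)^−n)/r] = 5,280 × [1 − (1+r)^−156] / r = A$388,292.80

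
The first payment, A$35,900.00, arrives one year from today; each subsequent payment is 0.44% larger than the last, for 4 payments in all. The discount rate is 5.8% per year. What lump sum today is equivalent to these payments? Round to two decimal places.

A$125,757.45

Periodic rate r = 0.058 per year.
Growing ordinary annuity: PV = PMT₁ × [1 − ((1+g)/(1+r))^n] / (r − g) = 35,900 × [1 − ((1+0.0044)/(1+r))^4] / (r − 0.0044) = A$125,757.45.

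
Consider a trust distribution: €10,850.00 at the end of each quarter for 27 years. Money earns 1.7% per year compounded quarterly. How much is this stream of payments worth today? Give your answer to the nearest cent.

€938,128.89

This is an ordinary annuity: 108 payments of €10,850.00 at the end of each quarter.
Periodic rate r = 0.017/4 per quarter; n is counted in quarters.
PV = PMT × [(1 − (1+r)^−n)/r] = 10,850 × [1 − (1+r)^−108] / r = €938,128.89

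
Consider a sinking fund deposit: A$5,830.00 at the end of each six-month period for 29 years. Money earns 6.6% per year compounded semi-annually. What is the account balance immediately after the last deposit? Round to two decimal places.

A$984,710.45

This is an ordinary annuity: 58 deposits of A$5,830.00 at the end of each six-month period.
Periodic rate r = 0.066/2 per half-year; n is counted in half-years.
FV = PMT × [((1+r)^n − 1)/r] = 5,830 × [(1+r)^58 − 1] / r = A$984,710.45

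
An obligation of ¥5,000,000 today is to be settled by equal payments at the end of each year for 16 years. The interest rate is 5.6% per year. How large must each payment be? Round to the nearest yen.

¥481,260

Level ordinary annuity; solve PV = PMT × [(1 − (1+r)^−n)/r] for PMT.
Periodic rate r = 0.056 per year.
With n = 16: PMT = 5,000,000 / ([(1 − (1+r)^−n)/r]) = ¥481,260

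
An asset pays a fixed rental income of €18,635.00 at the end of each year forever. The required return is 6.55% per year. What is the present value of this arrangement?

Periodic rate r = 0.0655 per year.
Level perpetuity: PV = PMT / r = 18,635 / (0.0655) = €284,503.82.

€284,503.82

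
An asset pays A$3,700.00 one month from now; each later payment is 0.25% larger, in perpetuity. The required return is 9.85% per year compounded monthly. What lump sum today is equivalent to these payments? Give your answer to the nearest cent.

Periodic rate r = 0.0985/12 per month.
Growing perpetuity (Gordon): PV = PMT₁ / (r − g) = 3,700 / (r − 0.0025) = A$648,175.18.

A$648,175.18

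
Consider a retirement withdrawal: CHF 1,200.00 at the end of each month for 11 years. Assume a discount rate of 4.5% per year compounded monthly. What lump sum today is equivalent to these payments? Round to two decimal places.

CHF 124,756.63

This is an ordinary annuity: 132 payments of CHF 1,200.00 at the end of each month.
Periodic rate r = 0.045/12 per month; n is counted in months.
PV = PMT × [(1 − (1+r)^−n)/r] = 1,200 × [1 − (1+r)^−132] / r = CHF 124,756.63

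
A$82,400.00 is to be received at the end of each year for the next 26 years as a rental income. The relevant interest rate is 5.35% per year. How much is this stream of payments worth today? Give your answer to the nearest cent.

A$1,142,926.41

This is an ordinary annuity: 26 payments of A$82,400.00 at the end of each year.
Periodic rate r = 0.0535 per year.
PV = PMT × [(1 − (1+r)^−n)/r] = 82,400 × [1 − (1+r)^−26] / r = A$1,142,926.41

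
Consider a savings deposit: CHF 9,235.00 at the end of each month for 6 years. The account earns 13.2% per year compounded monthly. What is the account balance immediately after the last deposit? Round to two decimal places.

CHF 1,006,011.35

This is an ordinary annuity: 72 deposits of CHF 9,235.00 at the end of each month.
Periodic rate r = 0.132/12 per month; n is counted in months.
FV = PMT × [((1+r)^n − 1)/r] = 9,235 × [(1+r)^72 − 1] / r = CHF 1,006,011.35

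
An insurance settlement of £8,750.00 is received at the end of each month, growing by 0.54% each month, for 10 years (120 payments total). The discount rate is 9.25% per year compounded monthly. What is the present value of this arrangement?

£911,934.75

Periodic rate r = 0.0925/12 per month; n is counted in months.
Growing ordinary annuity: PV = PMT₁ × [1 − ((1+g)/(1+r))^n] / (r − g) = 8,750 × [1 − ((1+0.0054)/(1+r))^120] / (r − 0.0054) = £911,934.75.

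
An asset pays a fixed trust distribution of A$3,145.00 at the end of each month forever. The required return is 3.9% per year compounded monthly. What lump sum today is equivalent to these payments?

Periodic rate r = 0.039/12 per month.
Level perpetuity: PV = PMT / r = 3,145 / (0.039/12) = A$967,692.31.

A$967,692.31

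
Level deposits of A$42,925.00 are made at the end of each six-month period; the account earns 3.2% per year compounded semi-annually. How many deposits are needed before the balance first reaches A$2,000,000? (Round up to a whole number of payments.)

36 payments

Periodic rate r = 0.032/2 per half-year; n is counted in half-years.
Ordinary annuity FV: 2,000,000 = 42,925 × [((1+r)^n − 1)/r].
(1+r)^n = 1 + 2,000,000 × r / 42,925, so n = ln(1 + 2,000,000·r/42,925) / ln(1+r) = 35.09.
Round up to a whole number of payments: n = 36.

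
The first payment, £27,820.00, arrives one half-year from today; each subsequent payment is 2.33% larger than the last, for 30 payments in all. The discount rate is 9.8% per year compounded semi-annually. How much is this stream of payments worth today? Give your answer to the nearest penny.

£568,152.31

Periodic rate r = 0.098/2 per half-year; n is counted in half-years.
Growing ordinary annuity: PV = PMT₁ × [1 − ((1+g)/(1+r))^n] / (r − g) = 27,820 × [1 − ((1+0.0233)/(1+r))^30] / (r − 0.0233) = £568,152.31.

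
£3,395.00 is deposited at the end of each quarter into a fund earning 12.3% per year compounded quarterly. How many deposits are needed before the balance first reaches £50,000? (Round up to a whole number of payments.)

Periodic rate r = 0.123/4 per quarter; n is counted in quarters.
Ordinary annuity FV: 50,000 = 3,395 × [((1+r)^n − 1)/r].
(1+r)^n = 1 + 50,000 × r / 3,395, so n = ln(1 + 50,000·r/3,395) / ln(1+r) = 12.33.
Round up to a whole number of payments: n = 13.

13 payments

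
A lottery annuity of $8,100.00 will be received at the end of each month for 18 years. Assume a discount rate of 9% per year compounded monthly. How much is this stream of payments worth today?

This is an ordinary annuity: 216 payments of $8,100.00 at the end of each month.
Periodic rate r = 0.09/12 per month; n is counted in months.
PV = PMT × [(1 − (1+r)^−n)/r] = 8,100 × [1 − (1+r)^−216] / r = $864,973.53

$864,973.53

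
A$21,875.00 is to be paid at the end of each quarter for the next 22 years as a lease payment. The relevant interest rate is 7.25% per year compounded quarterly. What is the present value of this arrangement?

This is an ordinary annuity: 88 payments of A$21,875.00 at the end of each quarter.
Periodic rate r = 0.0725/4 per quarter; n is counted in quarters.
PV = PMT × [(1 − (1+r)^−n)/r] = 21,875 × [1 − (1+r)^−88] / r = A$958,484.25

A$958,484.25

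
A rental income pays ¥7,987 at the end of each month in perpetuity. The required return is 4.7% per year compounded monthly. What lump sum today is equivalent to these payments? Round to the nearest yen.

Periodic rate r = 0.047/12 per month.
Level perpetuity: PV = PMT / r = 7,987 / (0.047/12) = ¥2,039,234.

¥2,039,234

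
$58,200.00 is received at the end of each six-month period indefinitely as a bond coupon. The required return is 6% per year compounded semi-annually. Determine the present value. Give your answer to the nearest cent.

$1,940,000.00

Periodic rate r = 0.06/2 per half-year.
Level perpetuity: PV = PMT / r = 58,200 / (0.06/2) = $1,940,000.00.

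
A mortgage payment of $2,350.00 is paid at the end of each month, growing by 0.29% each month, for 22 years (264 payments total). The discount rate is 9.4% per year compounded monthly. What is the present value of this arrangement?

$345,938.48

Periodic rate r = 0.094/12 per month; n is counted in months.
Growing ordinary annuity: PV = PMT₁ × [1 − ((1+g)/(1+r))^n] / (r − g) = 2,350 × [1 − ((1+0.0029)/(1+r))^264] / (r − 0.0029) = $345,938.48.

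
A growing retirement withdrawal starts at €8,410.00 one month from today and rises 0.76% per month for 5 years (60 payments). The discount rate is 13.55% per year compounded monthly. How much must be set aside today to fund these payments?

€448,835.86

Periodic rate r = 0.1355/12 per month; n is counted in months.
Growing ordinary annuity: PV = PMT₁ × [1 − ((1+g)/(1+r))^n] / (r − g) = 8,410 × [1 − ((1+0.0076)/(1+r))^60] / (r − 0.0076) = €448,835.86.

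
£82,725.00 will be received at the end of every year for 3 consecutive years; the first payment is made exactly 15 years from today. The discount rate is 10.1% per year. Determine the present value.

Ordinary annuity of 3 payments, first payment at period 15.
Periodic rate r = 0.101 per year.
The ordinary-annuity PV formula values the stream one period before the first payment (period 14); discount that back 14 periods:
PV₀ = 82,725 × [1 − (1+r)^−3] / r × (1+r)^−14 = £53,394.94

£53,394.94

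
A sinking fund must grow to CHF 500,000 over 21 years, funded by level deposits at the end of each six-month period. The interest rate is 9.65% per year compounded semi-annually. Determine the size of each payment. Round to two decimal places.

Level ordinary annuity; solve FV = PMT × [((1+r)^n − 1)/r] for PMT.
Periodic rate r = 0.0965/2 per half-year; n is counted in half-years.
With n = 42: PMT = 500,000 / ([((1+r)^n − 1)/r]) = CHF 3,868.40

CHF 3,868.40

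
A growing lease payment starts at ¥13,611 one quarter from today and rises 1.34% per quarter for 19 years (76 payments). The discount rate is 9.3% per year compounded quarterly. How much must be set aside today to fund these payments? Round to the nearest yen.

Periodic rate r = 0.093/4 per quarter; n is counted in quarters.
Growing ordinary annuity: PV = PMT₁ × [1 − ((1+g)/(1+r))^n] / (r − g) = 13,611 × [1 − ((1+0.0134)/(1+r))^76] / (r − 0.0134) = ¥719,323.

¥719,323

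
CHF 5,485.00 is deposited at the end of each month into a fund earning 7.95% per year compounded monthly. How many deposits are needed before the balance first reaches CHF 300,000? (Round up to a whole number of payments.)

47 payments

Periodic rate r = 0.0795/12 per month; n is counted in months.
Ordinary annuity FV: 300,000 = 5,485 × [((1+r)^n − 1)/r].
(1+r)^n = 1 + 300,000 × r / 5,485, so n = ln(1 + 300,000·r/5,485) / ln(1+r) = 46.83.
Round up to a whole number of payments: n = 47.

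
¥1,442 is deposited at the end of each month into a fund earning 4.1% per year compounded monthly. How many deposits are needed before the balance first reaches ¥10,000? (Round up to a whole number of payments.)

Periodic rate r = 0.041/12 per month; n is counted in months.
Ordinary annuity FV: 10,000 = 1,442 × [((1+r)^n − 1)/r].
(1+r)^n = 1 + 10,000 × r / 1,442, so n = ln(1 + 10,000·r/1,442) / ln(1+r) = 6.87.
Round up to a whole number of payments: n = 7.

7 payments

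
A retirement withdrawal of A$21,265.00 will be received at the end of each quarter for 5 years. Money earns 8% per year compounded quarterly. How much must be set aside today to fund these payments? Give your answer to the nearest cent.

A$347,713.23

This is an ordinary annuity: 20 payments of A$21,265.00 at the end of each quarter.
Periodic rate r = 0.08/4 per quarter; n is counted in quarters.
PV = PMT × [(1 − (1+r)^−n)/r] = 21,265 × [1 − (1+r)^−20] / r = A$347,713.23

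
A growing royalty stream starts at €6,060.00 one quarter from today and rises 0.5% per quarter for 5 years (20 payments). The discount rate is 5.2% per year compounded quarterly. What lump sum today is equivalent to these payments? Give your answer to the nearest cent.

Periodic rate r = 0.052/4 per quarter; n is counted in quarters.
Growing ordinary annuity: PV = PMT₁ × [1 − ((1+g)/(1+r))^n] / (r − g) = 6,060 × [1 − ((1+0.005)/(1+r))^20] / (r − 0.005) = €111,079.73.

€111,079.73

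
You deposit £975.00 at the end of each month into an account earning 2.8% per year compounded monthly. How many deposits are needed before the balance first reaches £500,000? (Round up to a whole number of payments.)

338 payments

Periodic rate r = 0.028/12 per month; n is counted in months.
Ordinary annuity FV: 500,000 = 975 × [((1+r)^n − 1)/r].
(1+r)^n = 1 + 500,000 × r / 975, so n = ln(1 + 500,000·r/975) / ln(1+r) = 337.64.
Round up to a whole number of payments: n = 338.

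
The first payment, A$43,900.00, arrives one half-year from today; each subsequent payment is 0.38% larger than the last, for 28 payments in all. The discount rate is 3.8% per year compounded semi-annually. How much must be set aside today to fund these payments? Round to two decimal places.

Periodic rate r = 0.038/2 per half-year; n is counted in half-years.
Growing ordinary annuity: PV = PMT₁ × [1 − ((1+g)/(1+r))^n] / (r − g) = 43,900 × [1 − ((1+0.0038)/(1+r))^28] / (r − 0.0038) = A$992,040.87.

A$992,040.87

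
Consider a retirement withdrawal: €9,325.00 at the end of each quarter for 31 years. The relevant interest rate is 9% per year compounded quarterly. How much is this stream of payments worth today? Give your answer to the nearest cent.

This is an ordinary annuity: 124 payments of €9,325.00 at the end of each quarter.
Periodic rate r = 0.09/4 per quarter; n is counted in quarters.
PV = PMT × [(1 − (1+r)^−n)/r] = 9,325 × [1 − (1+r)^−124] / r = €388,189.26

€388,189.26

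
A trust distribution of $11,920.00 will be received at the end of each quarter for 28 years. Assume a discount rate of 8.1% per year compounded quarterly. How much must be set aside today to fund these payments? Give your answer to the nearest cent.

$526,309.89

This is an ordinary annuity: 112 payments of $11,920.00 at the end of each quarter.
Periodic rate r = 0.081/4 per quarter; n is counted in quarters.
PV = PMT × [(1 − (1+r)^−n)/r] = 11,920 × [1 − (1+r)^−112] / r = $526,309.89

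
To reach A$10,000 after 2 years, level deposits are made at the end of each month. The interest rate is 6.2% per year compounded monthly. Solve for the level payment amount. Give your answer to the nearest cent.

A$392.44

Level ordinary annuity; solve FV = PMT × [((1+r)^n − 1)/r] for PMT.
Periodic rate r = 0.062/12 per month; n is counted in months.
With n = 24: PMT = 10,000 / ([((1+r)^n − 1)/r]) = A$392.44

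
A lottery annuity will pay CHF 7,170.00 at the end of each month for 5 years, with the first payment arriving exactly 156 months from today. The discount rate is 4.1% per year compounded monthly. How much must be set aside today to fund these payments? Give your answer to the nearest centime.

Ordinary annuity of 60 payments, first payment at period 156.
Periodic rate r = 0.041/12 per month; n is counted in months.
The ordinary-annuity PV formula values the stream one period before the first payment (period 155); discount that back 155 periods:
PV₀ = 7,170 × [1 − (1+r)^−60] / r × (1+r)^−155 = CHF 228,899.44

CHF 228,899.44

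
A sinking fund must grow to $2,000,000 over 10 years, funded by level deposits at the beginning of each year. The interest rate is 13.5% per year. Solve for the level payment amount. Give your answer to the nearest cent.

Level annuity due; solve FV = PMT × [((1+r)^n − 1)/r] × (1+r) for PMT.
Periodic rate r = 0.135 per year.
With n = 10: PMT = 2,000,000 / ([((1+r)^n − 1)/r] × (1+r)) = $93,369.12

$93,369.12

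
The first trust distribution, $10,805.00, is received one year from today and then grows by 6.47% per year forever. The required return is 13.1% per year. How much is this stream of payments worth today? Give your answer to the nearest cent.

Periodic rate r = 0.131 per year.
Growing perpetuity (Gordon): PV = PMT₁ / (r − g) = 10,805 / (r − 0.0647) = $162,971.34.

$162,971.34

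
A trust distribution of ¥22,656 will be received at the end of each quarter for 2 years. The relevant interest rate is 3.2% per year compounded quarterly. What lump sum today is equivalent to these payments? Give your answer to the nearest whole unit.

This is an ordinary annuity: 8 payments of ¥22,656 at the end of each quarter.
Periodic rate r = 0.032/4 per quarter; n is counted in quarters.
PV = PMT × [(1 − (1+r)^−n)/r] = 22,656 × [1 − (1+r)^−8] / r = ¥174,893

¥174,893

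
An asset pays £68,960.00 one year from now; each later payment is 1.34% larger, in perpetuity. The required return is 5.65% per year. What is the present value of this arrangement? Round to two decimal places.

Periodic rate r = 0.0565 per year.
Growing perpetuity (Gordon): PV = PMT₁ / (r − g) = 68,960 / (r − 0.0134) = £1,600,000.00.

£1,600,000.00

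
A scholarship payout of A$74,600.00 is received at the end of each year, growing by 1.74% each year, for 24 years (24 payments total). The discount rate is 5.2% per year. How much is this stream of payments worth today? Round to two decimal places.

A$1,189,825.89

Periodic rate r = 0.052 per year.
Growing ordinary annuity: PV = PMT₁ × [1 − ((1+g)/(1+r))^n] / (r − g) = 74,600 × [1 − ((1+0.0174)/(1+r))^24] / (r − 0.0174) = A$1,189,825.89.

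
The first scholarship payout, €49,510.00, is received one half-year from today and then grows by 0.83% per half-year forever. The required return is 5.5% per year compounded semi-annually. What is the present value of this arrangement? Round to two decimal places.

€2,578,645.83

Periodic rate r = 0.055/2 per half-year.
Growing perpetuity (Gordon): PV = PMT₁ / (r − g) = 49,510 / (r − 0.0083) = €2,578,645.83.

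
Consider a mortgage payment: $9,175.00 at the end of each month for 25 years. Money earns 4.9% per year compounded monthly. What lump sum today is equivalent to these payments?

This is an ordinary annuity: 300 payments of $9,175.00 at the end of each month.
Periodic rate r = 0.049/12 per month; n is counted in months.
PV = PMT × [(1 − (1+r)^−n)/r] = 9,175 × [1 − (1+r)^−300] / r = $1,585,234.81

$1,585,234.81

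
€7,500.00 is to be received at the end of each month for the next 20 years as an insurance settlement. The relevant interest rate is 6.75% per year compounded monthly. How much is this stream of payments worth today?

This is an ordinary annuity: 240 payments of €7,500.00 at the end of each month.
Periodic rate r = 0.0675/12 per month; n is counted in months.
PV = PMT × [(1 − (1+r)^−n)/r] = 7,500 × [1 − (1+r)^−240] / r = €986,369.67

€986,369.67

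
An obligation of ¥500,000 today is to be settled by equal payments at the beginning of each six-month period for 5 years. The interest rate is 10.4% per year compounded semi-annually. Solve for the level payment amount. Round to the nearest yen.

Level annuity due; solve PV = PMT × [(1 − (1+r)^−n)/r] × (1+r) for PMT.
Periodic rate r = 0.104/2 per half-year; n is counted in half-years.
With n = 10: PMT = 500,000 / ([(1 − (1+r)^−n)/r] × (1+r)) = ¥62,151

¥62,151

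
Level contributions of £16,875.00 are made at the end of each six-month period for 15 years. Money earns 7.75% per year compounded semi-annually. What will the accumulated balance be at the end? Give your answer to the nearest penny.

£926,911.56

This is an ordinary annuity: 30 deposits of £16,875.00 at the end of each six-month period.
Periodic rate r = 0.0775/2 per half-year; n is counted in half-years.
FV = PMT × [((1+r)^n − 1)/r] = 16,875 × [(1+r)^30 − 1] / r = £926,911.56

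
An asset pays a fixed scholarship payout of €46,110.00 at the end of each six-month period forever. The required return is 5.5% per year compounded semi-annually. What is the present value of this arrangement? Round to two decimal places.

Periodic rate r = 0.055/2 per half-year.
Level perpetuity: PV = PMT / r = 46,110 / (0.055/2) = €1,676,727.27.

€1,676,727.27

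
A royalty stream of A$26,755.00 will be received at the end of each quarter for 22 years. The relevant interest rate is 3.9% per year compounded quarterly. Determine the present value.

A$1,575,732.29

This is an ordinary annuity: 88 payments of A$26,755.00 at the end of each quarter.
Periodic rate r = 0.039/4 per quarter; n is counted in quarters.
PV = PMT × [(1 − (1+r)^−n)/r] = 26,755 × [1 − (1+r)^−88] / r = A$1,575,732.29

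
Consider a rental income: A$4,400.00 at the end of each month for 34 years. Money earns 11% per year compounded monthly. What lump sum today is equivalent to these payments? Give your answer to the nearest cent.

This is an ordinary annuity: 408 payments of A$4,400.00 at the end of each month.
Periodic rate r = 0.11/12 per month; n is counted in months.
PV = PMT × [(1 − (1+r)^−n)/r] = 4,400 × [1 − (1+r)^−408] / r = A$468,402.10

A$468,402.10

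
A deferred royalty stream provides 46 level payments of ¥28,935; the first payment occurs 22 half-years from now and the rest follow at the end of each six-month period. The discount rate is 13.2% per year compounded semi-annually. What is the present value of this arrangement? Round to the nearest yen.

¥108,490

Ordinary annuity of 46 payments, first payment at period 22.
Periodic rate r = 0.132/2 per half-year; n is counted in half-years.
The ordinary-annuity PV formula values the stream one period before the first payment (period 21); discount that back 21 periods:
PV₀ = 28,935 × [1 − (1+r)^−46] / r × (1+r)^−21 = ¥108,490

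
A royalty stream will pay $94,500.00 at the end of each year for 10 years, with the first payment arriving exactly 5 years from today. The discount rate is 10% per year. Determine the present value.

$396,599.68

Ordinary annuity of 10 payments, first payment at period 5.
Periodic rate r = 0.1 per year.
The ordinary-annuity PV formula values the stream one period before the first payment (period 4); discount that back 4 periods:
PV₀ = 94,500 × [1 − (1+r)^−10] / r × (1+r)^−4 = $396,599.68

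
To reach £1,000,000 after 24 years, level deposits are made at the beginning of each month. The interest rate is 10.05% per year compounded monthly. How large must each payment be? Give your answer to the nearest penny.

Level annuity due; solve FV = PMT × [((1+r)^n − 1)/r] × (1+r) for PMT.
Periodic rate r = 0.1005/12 per month; n is counted in months.
With n = 288: PMT = 1,000,000 / ([((1+r)^n − 1)/r] × (1+r)) = £826.84

£826.84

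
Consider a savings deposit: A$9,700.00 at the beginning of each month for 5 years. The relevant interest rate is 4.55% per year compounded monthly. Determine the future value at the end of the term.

A$654,613.14

This is an annuity due: 60 deposits of A$9,700.00 at the beginning of each month.
Periodic rate r = 0.0455/12 per month; n is counted in months.
FV = PMT × [((1+r)^n − 1)/r] × (1+r) = 9,700 × [(1+r)^60 − 1] / r × (1+r) = A$654,613.14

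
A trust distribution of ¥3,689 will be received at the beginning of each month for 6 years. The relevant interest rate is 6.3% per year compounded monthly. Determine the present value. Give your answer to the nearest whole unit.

This is an annuity due: 72 payments of ¥3,689 at the beginning of each month.
Periodic rate r = 0.063/12 per month; n is counted in months.
PV = PMT × [(1 − (1+r)^−n)/r] × (1+r) = 3,689 × [1 − (1+r)^−72] / r × (1+r) = ¥221,860

¥221,860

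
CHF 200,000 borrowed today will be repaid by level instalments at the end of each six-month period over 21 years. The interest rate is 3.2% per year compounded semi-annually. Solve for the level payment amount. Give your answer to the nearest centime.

CHF 6,576.38

Level ordinary annuity; solve PV = PMT × [(1 − (1+r)^−n)/r] for PMT.
Periodic rate r = 0.032/2 per half-year; n is counted in half-years.
With n = 42: PMT = 200,000 / ([(1 − (1+r)^−n)/r]) = CHF 6,576.38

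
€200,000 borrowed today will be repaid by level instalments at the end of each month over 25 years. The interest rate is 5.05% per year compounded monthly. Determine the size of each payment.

Level ordinary annuity; solve PV = PMT × [(1 − (1+r)^−n)/r] for PMT.
Periodic rate r = 0.0505/12 per month; n is counted in months.
With n = 300: PMT = 200,000 / ([(1 − (1+r)^−n)/r]) = €1,175.01

€1,175.01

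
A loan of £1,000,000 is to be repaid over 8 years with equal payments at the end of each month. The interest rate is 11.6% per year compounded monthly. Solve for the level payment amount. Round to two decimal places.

£16,033.87

Level ordinary annuity; solve PV = PMT × [(1 − (1+r)^−n)/r] for PMT.
Periodic rate r = 0.116/12 per month; n is counted in months.
With n = 96: PMT = 1,000,000 / ([(1 − (1+r)^−n)/r]) = £16,033.87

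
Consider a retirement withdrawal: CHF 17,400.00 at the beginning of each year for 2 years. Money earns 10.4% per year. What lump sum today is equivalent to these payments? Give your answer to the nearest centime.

This is an annuity due: 2 payments of CHF 17,400.00 at the beginning of each year.
Periodic rate r = 0.104 per year.
PV = PMT × [(1 − (1+r)^−n)/r] × (1+r) = 17,400 × [1 − (1+r)^−2] / r × (1+r) = CHF 33,160.87

CHF 33,160.87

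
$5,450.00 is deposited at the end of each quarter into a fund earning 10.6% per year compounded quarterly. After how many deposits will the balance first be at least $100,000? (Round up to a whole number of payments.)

Periodic rate r = 0.106/4 per quarter; n is counted in quarters.
Ordinary annuity FV: 100,000 = 5,450 × [((1+r)^n − 1)/r].
(1+r)^n = 1 + 100,000 × r / 5,450, so n = ln(1 + 100,000·r/5,450) / ln(1+r) = 15.15.
Round up to a whole number of payments: n = 16.

16 payments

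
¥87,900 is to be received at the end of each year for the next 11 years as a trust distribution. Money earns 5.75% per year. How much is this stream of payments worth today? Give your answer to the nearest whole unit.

¥702,207

This is an ordinary annuity: 11 payments of ¥87,900 at the end of each year.
Periodic rate r = 0.0575 per year.
PV = PMT × [(1 − (1+r)^−n)/r] = 87,900 × [1 − (1+r)^−11] / r = ¥702,207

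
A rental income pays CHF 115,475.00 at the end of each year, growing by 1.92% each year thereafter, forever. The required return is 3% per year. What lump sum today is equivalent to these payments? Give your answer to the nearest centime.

Periodic rate r = 0.03 per year.
Growing perpetuity (Gordon): PV = PMT₁ / (r − g) = 115,475 / (r − 0.0192) = CHF 10,692,129.63.

CHF 10,692,129.63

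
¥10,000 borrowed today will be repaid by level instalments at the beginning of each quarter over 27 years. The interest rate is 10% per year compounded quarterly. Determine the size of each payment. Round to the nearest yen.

Level annuity due; solve PV = PMT × [(1 − (1+r)^−n)/r] × (1+r) for PMT.
Periodic rate r = 0.1/4 per quarter; n is counted in quarters.
With n = 108: PMT = 10,000 / ([(1 − (1+r)^−n)/r] × (1+r)) = ¥262

¥262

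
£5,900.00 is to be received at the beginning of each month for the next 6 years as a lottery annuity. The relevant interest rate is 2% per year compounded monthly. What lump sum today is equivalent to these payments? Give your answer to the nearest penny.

£400,654.66

This is an annuity due: 72 payments of £5,900.00 at the beginning of each month.
Periodic rate r = 0.02/12 per month; n is counted in months.
PV = PMT × [(1 − (1+r)^−n)/r] × (1+r) = 5,900 × [1 − (1+r)^−72] / r × (1+r) = £400,654.66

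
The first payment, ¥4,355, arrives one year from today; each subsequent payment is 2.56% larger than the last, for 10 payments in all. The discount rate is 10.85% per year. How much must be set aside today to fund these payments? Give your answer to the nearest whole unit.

¥28,387

Periodic rate r = 0.1085 per year.
Growing ordinary annuity: PV = PMT₁ × [1 − ((1+g)/(1+r))^n] / (r − g) = 4,355 × [1 − ((1+0.0256)/(1+r))^10] / (r − 0.0256) = ¥28,387.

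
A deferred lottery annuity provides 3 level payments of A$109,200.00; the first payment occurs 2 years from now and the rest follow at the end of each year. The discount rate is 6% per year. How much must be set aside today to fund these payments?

A$275,370.66

Ordinary annuity of 3 payments, first payment at period 2.
Periodic rate r = 0.06 per year.
The ordinary-annuity PV formula values the stream one period before the first payment (period 1); discount that back 1 periods:
PV₀ = 109,200 × [1 − (1+r)^−3] / r × (1+r)^−1 = A$275,370.66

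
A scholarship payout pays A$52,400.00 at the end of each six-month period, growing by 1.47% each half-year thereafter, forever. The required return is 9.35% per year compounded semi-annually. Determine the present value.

A$1,634,945.40

Periodic rate r = 0.0935/2 per half-year.
Growing perpetuity (Gordon): PV = PMT₁ / (r − g) = 52,400 / (r − 0.0147) = A$1,634,945.40.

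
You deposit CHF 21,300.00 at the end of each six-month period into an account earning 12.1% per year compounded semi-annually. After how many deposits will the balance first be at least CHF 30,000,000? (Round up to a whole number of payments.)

76 payments

Periodic rate r = 0.121/2 per half-year; n is counted in half-years.
Ordinary annuity FV: 30,000,000 = 21,300 × [((1+r)^n − 1)/r].
(1+r)^n = 1 + 30,000,000 × r / 21,300, so n = ln(1 + 30,000,000·r/21,300) / ln(1+r) = 75.87.
Round up to a whole number of payments: n = 76.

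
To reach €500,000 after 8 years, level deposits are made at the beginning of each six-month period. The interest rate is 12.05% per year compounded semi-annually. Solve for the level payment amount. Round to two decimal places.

€18,331.57

Level annuity due; solve FV = PMT × [((1+r)^n − 1)/r] × (1+r) for PMT.
Periodic rate r = 0.1205/2 per half-year; n is counted in half-years.
With n = 16: PMT = 500,000 / ([((1+r)^n − 1)/r] × (1+r)) = €18,331.57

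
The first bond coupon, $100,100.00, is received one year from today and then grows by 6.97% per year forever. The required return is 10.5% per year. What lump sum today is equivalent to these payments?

Periodic rate r = 0.105 per year.
Growing perpetuity (Gordon): PV = PMT₁ / (r − g) = 100,100 / (r − 0.0697) = $2,835,694.05.

$2,835,694.05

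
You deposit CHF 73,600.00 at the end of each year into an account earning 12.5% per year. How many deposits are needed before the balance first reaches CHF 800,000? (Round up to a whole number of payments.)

8 payments

Periodic rate r = 0.125 per year.
Ordinary annuity FV: 800,000 = 73,600 × [((1+r)^n − 1)/r].
(1+r)^n = 1 + 800,000 × r / 73,600, so n = ln(1 + 800,000·r/73,600) / ln(1+r) = 7.29.
Round up to a whole number of payments: n = 8.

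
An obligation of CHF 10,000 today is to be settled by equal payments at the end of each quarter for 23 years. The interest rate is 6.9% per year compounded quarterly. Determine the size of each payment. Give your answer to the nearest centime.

Level ordinary annuity; solve PV = PMT × [(1 − (1+r)^−n)/r] for PMT.
Periodic rate r = 0.069/4 per quarter; n is counted in quarters.
With n = 92: PMT = 10,000 / ([(1 − (1+r)^−n)/r]) = CHF 217.62

CHF 217.62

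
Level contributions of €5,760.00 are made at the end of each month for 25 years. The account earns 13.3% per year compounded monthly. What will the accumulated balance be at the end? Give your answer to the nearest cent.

€13,665,569.03

This is an ordinary annuity: 300 deposits of €5,760.00 at the end of each month.
Periodic rate r = 0.133/12 per month; n is counted in months.
FV = PMT × [((1+r)^n − 1)/r] = 5,760 × [(1+r)^300 − 1] / r = €13,665,569.03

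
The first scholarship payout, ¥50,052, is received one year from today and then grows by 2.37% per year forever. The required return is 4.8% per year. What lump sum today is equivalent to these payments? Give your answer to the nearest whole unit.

¥2,059,753

Periodic rate r = 0.048 per year.
Growing perpetuity (Gordon): PV = PMT₁ / (r − g) = 50,052 / (r − 0.0237) = ¥2,059,753.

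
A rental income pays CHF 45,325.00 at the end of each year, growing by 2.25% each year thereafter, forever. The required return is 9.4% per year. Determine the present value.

CHF 633,916.08

Periodic rate r = 0.094 per year.
Growing perpetuity (Gordon): PV = PMT₁ / (r − g) = 45,325 / (r − 0.0225) = CHF 633,916.08.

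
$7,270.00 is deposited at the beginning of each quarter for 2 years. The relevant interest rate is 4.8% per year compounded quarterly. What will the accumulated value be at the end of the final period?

This is an annuity due: 8 deposits of $7,270.00 at the beginning of each quarter.
Periodic rate r = 0.048/4 per quarter; n is counted in quarters.
FV = PMT × [((1+r)^n − 1)/r] × (1+r) = 7,270 × [(1+r)^8 − 1] / r × (1+r) = $61,390.18

$61,390.18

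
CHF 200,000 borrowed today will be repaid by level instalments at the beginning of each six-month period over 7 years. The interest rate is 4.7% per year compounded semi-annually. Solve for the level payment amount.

CHF 16,541.34

Level annuity due; solve PV = PMT × [(1 − (1+r)^−n)/r] × (1+r) for PMT.
Periodic rate r = 0.047/2 per half-year; n is counted in half-years.
With n = 14: PMT = 200,000 / ([(1 − (1+r)^−n)/r] × (1+r)) = CHF 16,541.34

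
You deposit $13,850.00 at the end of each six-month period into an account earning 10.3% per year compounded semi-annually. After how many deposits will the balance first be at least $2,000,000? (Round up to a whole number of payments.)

43 payments

Periodic rate r = 0.103/2 per half-year; n is counted in half-years.
Ordinary annuity FV: 2,000,000 = 13,850 × [((1+r)^n − 1)/r].
(1+r)^n = 1 + 2,000,000 × r / 13,850, so n = ln(1 + 2,000,000·r/13,850) / ln(1+r) = 42.47.
Round up to a whole number of payments: n = 43.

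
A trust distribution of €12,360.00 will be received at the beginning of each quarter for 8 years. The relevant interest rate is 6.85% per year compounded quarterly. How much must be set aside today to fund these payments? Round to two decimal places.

€307,744.72

This is an annuity due: 32 payments of €12,360.00 at the beginning of each quarter.
Periodic rate r = 0.0685/4 per quarter; n is counted in quarters.
PV = PMT × [(1 − (1+r)^−n)/r] × (1+r) = 12,360 × [1 − (1+r)^−32] / r × (1+r) = €307,744.72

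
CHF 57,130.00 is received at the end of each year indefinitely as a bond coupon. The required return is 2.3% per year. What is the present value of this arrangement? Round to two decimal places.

Periodic rate r = 0.023 per year.
Level perpetuity: PV = PMT / r = 57,130 / (0.023) = CHF 2,483,913.04.

CHF 2,483,913.04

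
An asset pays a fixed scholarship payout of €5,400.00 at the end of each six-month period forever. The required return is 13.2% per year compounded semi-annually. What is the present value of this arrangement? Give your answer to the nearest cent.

€81,818.18

Periodic rate r = 0.132/2 per half-year.
Level perpetuity: PV = PMT / r = 5,400 / (0.132/2) = €81,818.18.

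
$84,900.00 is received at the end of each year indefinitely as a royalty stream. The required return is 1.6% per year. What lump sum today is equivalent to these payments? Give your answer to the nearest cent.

$5,306,250.00

Periodic rate r = 0.016 per year.
Level perpetuity: PV = PMT / r = 84,900 / (0.016) = $5,306,250.00.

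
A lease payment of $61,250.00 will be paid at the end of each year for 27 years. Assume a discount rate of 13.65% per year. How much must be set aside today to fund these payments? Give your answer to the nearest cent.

$434,540.48

This is an ordinary annuity: 27 payments of $61,250.00 at the end of each year.
Periodic rate r = 0.1365 per year.
PV = PMT × [(1 − (1+r)^−n)/r] = 61,250 × [1 − (1+r)^−27] / r = $434,540.48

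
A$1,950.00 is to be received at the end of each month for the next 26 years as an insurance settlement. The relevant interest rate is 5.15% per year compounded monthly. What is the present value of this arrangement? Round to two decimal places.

This is an ordinary annuity: 312 payments of A$1,950.00 at the end of each month.
Periodic rate r = 0.0515/12 per month; n is counted in months.
PV = PMT × [(1 − (1+r)^−n)/r] = 1,950 × [1 − (1+r)^−312] / r = A$334,933.66

A$334,933.66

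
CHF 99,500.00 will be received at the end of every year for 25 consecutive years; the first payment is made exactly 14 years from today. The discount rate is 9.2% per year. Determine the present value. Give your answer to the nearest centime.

CHF 306,304.64

Ordinary annuity of 25 payments, first payment at period 14.
Periodic rate r = 0.092 per year.
The ordinary-annuity PV formula values the stream one period before the first payment (period 13); discount that back 13 periods:
PV₀ = 99,500 × [1 − (1+r)^−25] / r × (1+r)^−13 = CHF 306,304.64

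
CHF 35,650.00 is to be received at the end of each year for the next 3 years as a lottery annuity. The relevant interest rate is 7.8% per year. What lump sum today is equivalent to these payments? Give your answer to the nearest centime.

CHF 92,206.07

This is an ordinary annuity: 3 payments of CHF 35,650.00 at the end of each year.
Periodic rate r = 0.078 per year.
PV = PMT × [(1 − (1+r)^−n)/r] = 35,650 × [1 − (1+r)^−3] / r = CHF 92,206.07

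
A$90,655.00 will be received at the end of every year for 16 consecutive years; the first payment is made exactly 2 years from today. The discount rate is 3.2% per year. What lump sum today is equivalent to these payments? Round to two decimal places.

Ordinary annuity of 16 payments, first payment at period 2.
Periodic rate r = 0.032 per year.
The ordinary-annuity PV formula values the stream one period before the first payment (period 1); discount that back 1 periods:
PV₀ = 90,655 × [1 − (1+r)^−16] / r × (1+r)^−1 = A$1,086,733.77

A$1,086,733.77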